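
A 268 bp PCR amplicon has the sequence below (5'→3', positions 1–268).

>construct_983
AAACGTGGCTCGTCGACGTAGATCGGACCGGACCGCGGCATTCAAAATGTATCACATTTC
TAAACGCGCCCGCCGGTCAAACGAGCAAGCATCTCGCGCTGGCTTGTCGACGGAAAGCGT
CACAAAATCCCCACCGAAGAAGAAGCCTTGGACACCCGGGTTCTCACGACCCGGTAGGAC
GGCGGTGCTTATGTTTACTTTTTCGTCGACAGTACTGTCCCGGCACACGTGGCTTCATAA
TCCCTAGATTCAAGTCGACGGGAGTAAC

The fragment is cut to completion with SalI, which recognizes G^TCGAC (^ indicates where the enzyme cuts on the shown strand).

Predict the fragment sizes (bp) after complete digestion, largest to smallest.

99, 94, 49, 14, 12 bp

SalI sites (GTCGAC) start at positions 12, 106, 205, 254.
SalI cuts after the first base of each site, so after positions 12, 106, 205, 254.
Linear molecule, 4 cuts → 5 fragments:
  1–12 → 12 bp
  13–106 → 94 bp
  107–205 → 99 bp
  206–254 → 49 bp
  255–268 → 14 bp
Sorted largest to smallest: 99, 94, 49, 14, 12 bp.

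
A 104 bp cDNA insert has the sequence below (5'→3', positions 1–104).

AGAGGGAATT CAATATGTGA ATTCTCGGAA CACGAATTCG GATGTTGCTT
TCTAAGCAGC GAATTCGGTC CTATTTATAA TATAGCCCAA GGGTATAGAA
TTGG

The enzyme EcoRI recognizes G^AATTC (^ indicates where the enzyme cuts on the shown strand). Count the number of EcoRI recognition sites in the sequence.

GAATTC occurs starting at positions 6, 19, 34, 61.
EcoRI cuts at 4 sites.

4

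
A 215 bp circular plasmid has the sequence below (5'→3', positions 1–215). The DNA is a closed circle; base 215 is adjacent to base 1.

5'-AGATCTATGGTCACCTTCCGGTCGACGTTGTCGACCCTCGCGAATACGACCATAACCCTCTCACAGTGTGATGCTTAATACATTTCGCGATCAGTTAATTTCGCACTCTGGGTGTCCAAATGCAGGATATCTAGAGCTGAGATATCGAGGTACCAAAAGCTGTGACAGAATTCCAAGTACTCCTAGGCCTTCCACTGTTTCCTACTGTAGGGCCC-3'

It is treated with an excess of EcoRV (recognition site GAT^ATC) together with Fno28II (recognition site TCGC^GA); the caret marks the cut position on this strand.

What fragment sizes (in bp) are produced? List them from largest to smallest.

EcoRV sites (GATATC) start at positions 126, 141.
EcoRV cuts after base 3 of each site, so after positions 128, 143.
Fno28II sites (TCGCGA) start at positions 38, 85.
Fno28II cuts after base 4 of each site, so after positions 41, 88.
Combined cut positions: 41, 88, 128, 143.
Circular molecule, 4 cuts → 4 fragments:
  42–88 → 47 bp
  89–128 → 40 bp
  129–143 → 15 bp
  144–215 then 1–41 → 72 + 41 = 113 bp
Sorted largest to smallest: 113, 47, 40, 15 bp.

113, 47, 40, 15 bp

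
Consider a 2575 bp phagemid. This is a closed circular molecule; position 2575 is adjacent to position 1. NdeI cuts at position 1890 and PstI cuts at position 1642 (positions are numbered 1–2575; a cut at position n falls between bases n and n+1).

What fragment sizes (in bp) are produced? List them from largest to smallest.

2327, 248 bp

Combined cut positions (sorted): 1642, 1890.
Circular molecule, 2 cuts → 2 fragments:
  1890 − 1642 = 248 bp
  wrap: 2575 − 1890 + 1642 = 2327 bp
Sorted largest to smallest: 2327, 248 bp.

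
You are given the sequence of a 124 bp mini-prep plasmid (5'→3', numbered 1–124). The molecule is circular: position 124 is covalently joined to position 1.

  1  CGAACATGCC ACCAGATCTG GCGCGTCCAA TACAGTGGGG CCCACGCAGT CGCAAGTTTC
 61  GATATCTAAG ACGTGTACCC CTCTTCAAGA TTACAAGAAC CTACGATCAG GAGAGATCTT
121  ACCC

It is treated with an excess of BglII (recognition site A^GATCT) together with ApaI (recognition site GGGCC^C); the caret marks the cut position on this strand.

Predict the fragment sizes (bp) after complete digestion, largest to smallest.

72, 28, 24 bp

BglII sites (AGATCT) start at positions 14, 114.
BglII cuts after the first base of each site, so after positions 14, 114.
The ApaI site (GGGCCC) starts at position 38.
ApaI cuts after base 5 of each site (before the last base), so after position 42.
Combined cut positions: 14, 42, 114.
Circular molecule, 3 cuts → 3 fragments:
  15–42 → 28 bp
  43–114 → 72 bp
  115–124 then 1–14 → 10 + 14 = 24 bp
Sorted largest to smallest: 72, 28, 24 bp.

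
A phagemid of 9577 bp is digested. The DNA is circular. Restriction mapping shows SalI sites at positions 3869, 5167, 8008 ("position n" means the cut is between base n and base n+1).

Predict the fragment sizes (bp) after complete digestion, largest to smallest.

5438, 2841, 1298 bp

Circular molecule, 3 cuts → 3 fragments:
  5167 − 3869 = 1298 bp
  8008 − 5167 = 2841 bp
  wrap: 9577 − 8008 + 3869 = 5438 bp
Sorted largest to smallest: 5438, 2841, 1298 bp.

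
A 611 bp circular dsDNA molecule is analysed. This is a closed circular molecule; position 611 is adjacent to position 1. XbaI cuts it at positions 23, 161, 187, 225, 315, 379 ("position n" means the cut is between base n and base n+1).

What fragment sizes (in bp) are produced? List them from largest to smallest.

255, 138, 90, 64, 38, 26 bp

Circular molecule, 6 cuts → 6 fragments:
  161 − 23 = 138 bp
  187 − 161 = 26 bp
  225 − 187 = 38 bp
  315 − 225 = 90 bp
  379 − 315 = 64 bp
  wrap: 611 − 379 + 23 = 255 bp
Sorted largest to smallest: 255, 138, 90, 64, 38, 26 bp.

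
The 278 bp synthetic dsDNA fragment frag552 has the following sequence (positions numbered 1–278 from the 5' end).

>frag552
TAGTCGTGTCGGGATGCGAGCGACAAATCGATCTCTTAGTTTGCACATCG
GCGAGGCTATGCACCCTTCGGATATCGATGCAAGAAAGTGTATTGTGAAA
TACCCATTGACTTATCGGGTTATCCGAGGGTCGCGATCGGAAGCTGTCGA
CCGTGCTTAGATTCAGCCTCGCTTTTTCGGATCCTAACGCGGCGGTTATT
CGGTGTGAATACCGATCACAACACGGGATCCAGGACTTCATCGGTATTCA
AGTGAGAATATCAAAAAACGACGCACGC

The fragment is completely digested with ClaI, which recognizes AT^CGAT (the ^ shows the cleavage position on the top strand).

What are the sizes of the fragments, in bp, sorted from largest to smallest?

ClaI sites (ATCGAT) start at positions 27, 74.
ClaI cuts after base 2 of each site, so after positions 28, 75.
Linear molecule, 2 cuts → 3 fragments:
  1–28 → 28 bp
  29–75 → 47 bp
  76–278 → 203 bp
Sorted largest to smallest: 203, 47, 28 bp.

203, 47, 28 bp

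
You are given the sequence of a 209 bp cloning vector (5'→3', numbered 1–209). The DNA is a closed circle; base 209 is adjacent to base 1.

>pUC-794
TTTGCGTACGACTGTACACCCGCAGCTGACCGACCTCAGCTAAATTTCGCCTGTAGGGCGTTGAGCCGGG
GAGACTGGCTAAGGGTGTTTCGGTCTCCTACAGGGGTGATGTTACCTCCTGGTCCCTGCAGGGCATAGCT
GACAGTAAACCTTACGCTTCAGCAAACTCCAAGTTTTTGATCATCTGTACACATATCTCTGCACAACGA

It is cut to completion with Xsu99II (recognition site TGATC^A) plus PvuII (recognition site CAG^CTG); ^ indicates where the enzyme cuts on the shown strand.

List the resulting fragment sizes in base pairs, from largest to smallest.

The Xsu99II site (TGATCA) starts at position 178.
Xsu99II cuts after base 5 of each site (before the last base), so after position 182.
The PvuII site (CAGCTG) starts at position 23.
PvuII cuts after base 3 of each site, so after position 25.
Combined cut positions: 25, 182.
Circular molecule, 2 cuts → 2 fragments:
  26–182 → 157 bp
  183–209 then 1–25 → 27 + 25 = 52 bp
Sorted largest to smallest: 157, 52 bp.

157, 52 bp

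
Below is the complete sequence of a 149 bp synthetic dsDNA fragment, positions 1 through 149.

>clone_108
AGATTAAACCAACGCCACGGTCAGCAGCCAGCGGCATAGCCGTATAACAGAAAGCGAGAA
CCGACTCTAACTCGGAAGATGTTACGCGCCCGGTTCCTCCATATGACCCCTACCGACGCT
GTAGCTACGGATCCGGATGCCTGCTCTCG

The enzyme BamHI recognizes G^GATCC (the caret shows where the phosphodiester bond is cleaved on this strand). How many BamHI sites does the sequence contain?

1

GGATCC occurs starting at position 129.
BamHI cuts at 1 site.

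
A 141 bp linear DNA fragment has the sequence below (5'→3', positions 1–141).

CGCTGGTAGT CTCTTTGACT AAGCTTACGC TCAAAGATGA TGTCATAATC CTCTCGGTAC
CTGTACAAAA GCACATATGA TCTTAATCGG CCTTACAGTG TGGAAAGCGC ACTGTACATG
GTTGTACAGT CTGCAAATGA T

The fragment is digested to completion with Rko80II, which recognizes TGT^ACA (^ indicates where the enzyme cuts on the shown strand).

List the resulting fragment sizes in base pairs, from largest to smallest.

Rko80II sites (TGTACA) start at positions 62, 113, 123.
Rko80II cuts after base 3 of each site, so after positions 64, 115, 125.
Linear molecule, 3 cuts → 4 fragments:
  1–64 → 64 bp
  65–115 → 51 bp
  116–125 → 10 bp
  126–141 → 16 bp
Sorted largest to smallest: 64, 51, 16, 10 bp.

64, 51, 16, 10 bp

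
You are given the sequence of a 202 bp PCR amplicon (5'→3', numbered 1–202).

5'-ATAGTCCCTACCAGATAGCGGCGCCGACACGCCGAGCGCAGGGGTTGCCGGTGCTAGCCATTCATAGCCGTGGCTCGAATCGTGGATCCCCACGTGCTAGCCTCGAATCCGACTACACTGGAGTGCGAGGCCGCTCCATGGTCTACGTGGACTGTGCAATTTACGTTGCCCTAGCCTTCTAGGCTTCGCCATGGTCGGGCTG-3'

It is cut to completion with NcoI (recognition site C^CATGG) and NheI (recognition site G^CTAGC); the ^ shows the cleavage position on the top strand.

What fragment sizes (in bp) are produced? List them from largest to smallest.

53, 53, 43, 40, 13 bp

NcoI sites (CCATGG) start at positions 136, 189.
NcoI cuts after the first base of each site, so after positions 136, 189.
NheI sites (GCTAGC) start at positions 53, 96.
NheI cuts after the first base of each site, so after positions 53, 96.
Combined cut positions: 53, 96, 136, 189.
Linear molecule, 4 cuts → 5 fragments:
  1–53 → 53 bp
  54–96 → 43 bp
  97–136 → 40 bp
  137–189 → 53 bp
  190–202 → 13 bp
Sorted largest to smallest: 53, 53, 43, 40, 13 bp.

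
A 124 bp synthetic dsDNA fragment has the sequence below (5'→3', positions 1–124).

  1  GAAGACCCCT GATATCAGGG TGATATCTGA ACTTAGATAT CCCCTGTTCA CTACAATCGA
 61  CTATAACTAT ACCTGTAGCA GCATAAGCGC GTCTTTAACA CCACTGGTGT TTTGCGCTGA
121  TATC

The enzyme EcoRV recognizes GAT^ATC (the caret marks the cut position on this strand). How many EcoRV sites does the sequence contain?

GATATC occurs starting at positions 11, 22, 36, 119.
EcoRV cuts at 4 sites.

4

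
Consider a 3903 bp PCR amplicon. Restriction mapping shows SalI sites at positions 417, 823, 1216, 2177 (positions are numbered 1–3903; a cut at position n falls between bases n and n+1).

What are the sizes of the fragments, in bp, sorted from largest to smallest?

1726, 961, 417, 406, 393 bp

Linear molecule, 4 cuts → 5 fragments:
  417 − 0 = 417 bp
  823 − 417 = 406 bp
  1216 − 823 = 393 bp
  2177 − 1216 = 961 bp
  3903 − 2177 = 1726 bp
Sorted largest to smallest: 1726, 961, 417, 406, 393 bp.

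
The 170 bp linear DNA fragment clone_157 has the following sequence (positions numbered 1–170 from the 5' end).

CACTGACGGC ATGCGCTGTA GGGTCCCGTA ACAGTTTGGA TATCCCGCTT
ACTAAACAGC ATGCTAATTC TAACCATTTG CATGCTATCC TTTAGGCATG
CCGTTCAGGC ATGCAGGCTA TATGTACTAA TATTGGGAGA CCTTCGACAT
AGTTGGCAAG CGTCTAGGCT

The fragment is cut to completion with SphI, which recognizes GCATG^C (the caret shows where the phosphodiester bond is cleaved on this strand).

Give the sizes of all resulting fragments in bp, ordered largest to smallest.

SphI sites (GCATGC) start at positions 9, 59, 80, 96, 109.
SphI cuts after base 5 of each site (before the last base), so after positions 13, 63, 84, 100, 113.
Linear molecule, 5 cuts → 6 fragments:
  1–13 → 13 bp
  14–63 → 50 bp
  64–84 → 21 bp
  85–100 → 16 bp
  101–113 → 13 bp
  114–170 → 57 bp
Sorted largest to smallest: 57, 50, 21, 16, 13, 13 bp.

57, 50, 21, 16, 13, 13 bp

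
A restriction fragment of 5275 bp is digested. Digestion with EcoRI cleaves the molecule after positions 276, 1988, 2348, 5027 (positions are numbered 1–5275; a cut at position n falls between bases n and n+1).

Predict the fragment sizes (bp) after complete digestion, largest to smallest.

2679, 1712, 360, 276, 248 bp

Linear molecule, 4 cuts → 5 fragments:
  276 − 0 = 276 bp
  1988 − 276 = 1712 bp
  2348 − 1988 = 360 bp
  5027 − 2348 = 2679 bp
  5275 − 5027 = 248 bp
Sorted largest to smallest: 2679, 1712, 360, 276, 248 bp.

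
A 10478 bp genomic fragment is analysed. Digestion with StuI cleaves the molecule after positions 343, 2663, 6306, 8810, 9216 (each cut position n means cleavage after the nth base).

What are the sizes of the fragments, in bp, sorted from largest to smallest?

Linear molecule, 5 cuts → 6 fragments:
  343 − 0 = 343 bp
  2663 − 343 = 2320 bp
  6306 − 2663 = 3643 bp
  8810 − 6306 = 2504 bp
  9216 − 8810 = 406 bp
  10478 − 9216 = 1262 bp
Sorted largest to smallest: 3643, 2504, 2320, 1262, 406, 343 bp.

3643, 2504, 2320, 1262, 406, 343 bp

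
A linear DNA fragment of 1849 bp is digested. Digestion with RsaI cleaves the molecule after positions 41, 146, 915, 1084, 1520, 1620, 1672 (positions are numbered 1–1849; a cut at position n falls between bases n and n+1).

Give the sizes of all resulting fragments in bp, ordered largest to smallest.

Linear molecule, 7 cuts → 8 fragments:
  41 − 0 = 41 bp
  146 − 41 = 105 bp
  915 − 146 = 769 bp
  1084 − 915 = 169 bp
  1520 − 1084 = 436 bp
  1620 − 1520 = 100 bp
  1672 − 1620 = 52 bp
  1849 − 1672 = 177 bp
Sorted largest to smallest: 769, 436, 177, 169, 105, 100, 52, 41 bp.

769, 436, 177, 169, 105, 100, 52, 41 bp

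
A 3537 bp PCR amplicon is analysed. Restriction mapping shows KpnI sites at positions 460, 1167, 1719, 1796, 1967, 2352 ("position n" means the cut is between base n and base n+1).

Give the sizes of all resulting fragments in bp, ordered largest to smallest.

1185, 707, 552, 460, 385, 171, 77 bp

Linear molecule, 6 cuts → 7 fragments:
  460 − 0 = 460 bp
  1167 − 460 = 707 bp
  1719 − 1167 = 552 bp
  1796 − 1719 = 77 bp
  1967 − 1796 = 171 bp
  2352 − 1967 = 385 bp
  3537 − 2352 = 1185 bp
Sorted largest to smallest: 1185, 707, 552, 460, 385, 171, 77 bp.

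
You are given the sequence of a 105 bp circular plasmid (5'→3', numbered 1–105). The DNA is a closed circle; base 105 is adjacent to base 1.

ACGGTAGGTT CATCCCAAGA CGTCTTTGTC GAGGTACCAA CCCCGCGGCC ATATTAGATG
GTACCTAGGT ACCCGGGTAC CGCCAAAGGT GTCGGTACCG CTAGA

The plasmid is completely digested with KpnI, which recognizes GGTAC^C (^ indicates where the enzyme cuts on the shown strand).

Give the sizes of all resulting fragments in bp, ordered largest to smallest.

44, 27, 18, 8, 8 bp

KpnI sites (GGTACC) start at positions 33, 60, 68, 76, 94.
KpnI cuts after base 5 of each site (before the last base), so after positions 37, 64, 72, 80, 98.
Circular molecule, 5 cuts → 5 fragments:
  38–64 → 27 bp
  65–72 → 8 bp
  73–80 → 8 bp
  81–98 → 18 bp
  99–105 then 1–37 → 7 + 37 = 44 bp
Sorted largest to smallest: 44, 27, 18, 8, 8 bp.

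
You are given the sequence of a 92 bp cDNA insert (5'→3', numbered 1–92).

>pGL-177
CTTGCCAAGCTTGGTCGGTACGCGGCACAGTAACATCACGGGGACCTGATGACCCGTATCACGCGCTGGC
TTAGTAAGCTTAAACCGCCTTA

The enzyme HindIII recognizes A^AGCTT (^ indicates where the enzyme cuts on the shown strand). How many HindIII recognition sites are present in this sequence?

2

AAGCTT occurs starting at positions 7, 76.
HindIII cuts at 2 sites.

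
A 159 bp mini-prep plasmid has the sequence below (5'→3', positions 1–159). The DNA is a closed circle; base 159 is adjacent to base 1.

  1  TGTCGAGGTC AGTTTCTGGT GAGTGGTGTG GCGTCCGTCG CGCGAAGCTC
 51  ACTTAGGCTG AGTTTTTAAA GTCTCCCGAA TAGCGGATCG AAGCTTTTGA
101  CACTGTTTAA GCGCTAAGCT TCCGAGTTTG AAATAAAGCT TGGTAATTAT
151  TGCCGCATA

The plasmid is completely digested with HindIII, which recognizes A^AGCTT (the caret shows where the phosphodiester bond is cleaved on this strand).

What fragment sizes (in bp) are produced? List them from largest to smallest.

114, 25, 20 bp

HindIII sites (AAGCTT) start at positions 91, 116, 136.
HindIII cuts after the first base of each site, so after positions 91, 116, 136.
Circular molecule, 3 cuts → 3 fragments:
  92–116 → 25 bp
  117–136 → 20 bp
  137–159 then 1–91 → 23 + 91 = 114 bp
Sorted largest to smallest: 114, 25, 20 bp.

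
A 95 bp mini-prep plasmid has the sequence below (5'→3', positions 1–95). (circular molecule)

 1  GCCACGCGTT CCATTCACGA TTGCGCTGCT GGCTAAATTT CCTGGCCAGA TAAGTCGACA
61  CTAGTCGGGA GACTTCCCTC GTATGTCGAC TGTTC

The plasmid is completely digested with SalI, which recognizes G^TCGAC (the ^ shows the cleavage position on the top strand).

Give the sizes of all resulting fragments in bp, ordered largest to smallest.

64, 31 bp

SalI sites (GTCGAC) start at positions 54, 85.
SalI cuts after the first base of each site, so after positions 54, 85.
Circular molecule, 2 cuts → 2 fragments:
  55–85 → 31 bp
  86–95 then 1–54 → 10 + 54 = 64 bp
Sorted largest to smallest: 64, 31 bp.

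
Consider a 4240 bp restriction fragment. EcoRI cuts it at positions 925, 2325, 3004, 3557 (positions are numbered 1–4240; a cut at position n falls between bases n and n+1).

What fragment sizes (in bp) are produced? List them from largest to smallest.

1400, 925, 683, 679, 553 bp

Linear molecule, 4 cuts → 5 fragments:
  925 − 0 = 925 bp
  2325 − 925 = 1400 bp
  3004 − 2325 = 679 bp
  3557 − 3004 = 553 bp
  4240 − 3557 = 683 bp
Sorted largest to smallest: 1400, 925, 683, 679, 553 bp.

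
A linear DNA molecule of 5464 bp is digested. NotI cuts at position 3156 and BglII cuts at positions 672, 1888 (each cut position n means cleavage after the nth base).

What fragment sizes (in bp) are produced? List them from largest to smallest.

Combined cut positions (sorted): 672, 1888, 3156.
Linear molecule, 3 cuts → 4 fragments:
  672 − 0 = 672 bp
  1888 − 672 = 1216 bp
  3156 − 1888 = 1268 bp
  5464 − 3156 = 2308 bp
Sorted largest to smallest: 2308, 1268, 1216, 672 bp.

2308, 1268, 1216, 672 bp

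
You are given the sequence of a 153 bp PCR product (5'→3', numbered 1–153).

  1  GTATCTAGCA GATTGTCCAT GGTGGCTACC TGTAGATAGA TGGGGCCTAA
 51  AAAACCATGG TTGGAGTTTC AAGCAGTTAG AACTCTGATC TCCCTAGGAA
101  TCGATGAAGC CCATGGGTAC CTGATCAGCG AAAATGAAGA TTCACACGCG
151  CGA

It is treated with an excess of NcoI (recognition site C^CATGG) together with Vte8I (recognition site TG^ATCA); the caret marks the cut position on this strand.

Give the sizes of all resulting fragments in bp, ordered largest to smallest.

56, 38, 30, 17, 12 bp

NcoI sites (CCATGG) start at positions 17, 55, 111.
NcoI cuts after the first base of each site, so after positions 17, 55, 111.
The Vte8I site (TGATCA) starts at position 122.
Vte8I cuts after base 2 of each site, so after position 123.
Combined cut positions: 17, 55, 111, 123.
Linear molecule, 4 cuts → 5 fragments:
  1–17 → 17 bp
  18–55 → 38 bp
  56–111 → 56 bp
  112–123 → 12 bp
  124–153 → 30 bp
Sorted largest to smallest: 56, 38, 30, 17, 12 bp.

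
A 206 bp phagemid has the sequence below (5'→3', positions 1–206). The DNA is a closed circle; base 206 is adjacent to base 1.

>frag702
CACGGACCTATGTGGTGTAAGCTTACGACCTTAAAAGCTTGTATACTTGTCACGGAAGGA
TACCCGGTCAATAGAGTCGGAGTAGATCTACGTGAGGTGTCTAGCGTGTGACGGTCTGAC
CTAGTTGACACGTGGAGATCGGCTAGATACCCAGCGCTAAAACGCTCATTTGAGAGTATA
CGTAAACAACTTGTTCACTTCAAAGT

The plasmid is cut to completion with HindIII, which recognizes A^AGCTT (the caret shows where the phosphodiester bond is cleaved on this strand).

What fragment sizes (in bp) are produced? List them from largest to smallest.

HindIII sites (AAGCTT) start at positions 19, 35.
HindIII cuts after the first base of each site, so after positions 19, 35.
Circular molecule, 2 cuts → 2 fragments:
  20–35 → 16 bp
  36–206 then 1–19 → 171 + 19 = 190 bp
Sorted largest to smallest: 190, 16 bp.

190, 16 bp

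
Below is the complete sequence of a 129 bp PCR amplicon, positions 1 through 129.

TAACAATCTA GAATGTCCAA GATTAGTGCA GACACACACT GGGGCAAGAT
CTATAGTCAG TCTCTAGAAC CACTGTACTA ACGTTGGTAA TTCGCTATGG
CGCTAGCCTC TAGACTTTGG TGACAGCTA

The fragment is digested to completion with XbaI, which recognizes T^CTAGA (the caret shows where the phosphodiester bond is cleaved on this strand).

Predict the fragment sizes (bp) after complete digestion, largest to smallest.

56, 46, 20, 7 bp

XbaI sites (TCTAGA) start at positions 7, 63, 109.
XbaI cuts after the first base of each site, so after positions 7, 63, 109.
Linear molecule, 3 cuts → 4 fragments:
  1–7 → 7 bp
  8–63 → 56 bp
  64–109 → 46 bp
  110–129 → 20 bp
Sorted largest to smallest: 56, 46, 20, 7 bp.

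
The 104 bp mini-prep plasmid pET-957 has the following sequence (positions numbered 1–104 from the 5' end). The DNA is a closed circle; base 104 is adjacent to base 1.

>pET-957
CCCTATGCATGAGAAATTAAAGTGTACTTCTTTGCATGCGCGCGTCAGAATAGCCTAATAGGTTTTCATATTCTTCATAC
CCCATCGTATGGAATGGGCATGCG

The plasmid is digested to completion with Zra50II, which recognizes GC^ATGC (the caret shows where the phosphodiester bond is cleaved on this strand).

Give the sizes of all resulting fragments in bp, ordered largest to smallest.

Zra50II sites (GCATGC) start at positions 34, 98.
Zra50II cuts after base 2 of each site, so after positions 35, 99.
Circular molecule, 2 cuts → 2 fragments:
  36–99 → 64 bp
  100–104 then 1–35 → 5 + 35 = 40 bp
Sorted largest to smallest: 64, 40 bp.

64, 40 bp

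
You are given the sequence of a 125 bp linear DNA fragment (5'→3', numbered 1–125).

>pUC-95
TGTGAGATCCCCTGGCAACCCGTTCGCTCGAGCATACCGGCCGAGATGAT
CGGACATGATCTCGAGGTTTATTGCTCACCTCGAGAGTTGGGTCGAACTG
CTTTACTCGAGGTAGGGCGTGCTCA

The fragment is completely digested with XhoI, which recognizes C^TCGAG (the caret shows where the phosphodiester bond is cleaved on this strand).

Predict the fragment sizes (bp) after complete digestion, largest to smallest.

34, 27, 26, 19, 19 bp

XhoI sites (CTCGAG) start at positions 27, 61, 80, 106.
XhoI cuts after the first base of each site, so after positions 27, 61, 80, 106.
Linear molecule, 4 cuts → 5 fragments:
  1–27 → 27 bp
  28–61 → 34 bp
  62–80 → 19 bp
  81–106 → 26 bp
  107–125 → 19 bp
Sorted largest to smallest: 34, 27, 26, 19, 19 bp.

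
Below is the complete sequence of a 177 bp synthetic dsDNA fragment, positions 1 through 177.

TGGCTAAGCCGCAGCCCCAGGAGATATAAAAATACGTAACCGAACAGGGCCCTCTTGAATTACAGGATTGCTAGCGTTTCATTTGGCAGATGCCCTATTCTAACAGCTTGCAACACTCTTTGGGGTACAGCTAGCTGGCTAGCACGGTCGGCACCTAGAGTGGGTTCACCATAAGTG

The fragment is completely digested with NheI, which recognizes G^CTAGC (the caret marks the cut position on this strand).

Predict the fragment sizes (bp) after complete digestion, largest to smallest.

NheI sites (GCTAGC) start at positions 70, 130, 138.
NheI cuts after the first base of each site, so after positions 70, 130, 138.
Linear molecule, 3 cuts → 4 fragments:
  1–70 → 70 bp
  71–130 → 60 bp
  131–138 → 8 bp
  139–177 → 39 bp
Sorted largest to smallest: 70, 60, 39, 8 bp.

70, 60, 39, 8 bp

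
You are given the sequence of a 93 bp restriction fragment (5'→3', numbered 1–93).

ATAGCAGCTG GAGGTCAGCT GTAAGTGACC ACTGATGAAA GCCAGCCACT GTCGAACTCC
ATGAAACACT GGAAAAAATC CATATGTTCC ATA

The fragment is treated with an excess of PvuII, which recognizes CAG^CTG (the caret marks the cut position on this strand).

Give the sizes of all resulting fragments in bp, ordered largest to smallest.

PvuII sites (CAGCTG) start at positions 5, 16.
PvuII cuts after base 3 of each site, so after positions 7, 18.
Linear molecule, 2 cuts → 3 fragments:
  1–7 → 7 bp
  8–18 → 11 bp
  19–93 → 75 bp
Sorted largest to smallest: 75, 11, 7 bp.

75, 11, 7 bp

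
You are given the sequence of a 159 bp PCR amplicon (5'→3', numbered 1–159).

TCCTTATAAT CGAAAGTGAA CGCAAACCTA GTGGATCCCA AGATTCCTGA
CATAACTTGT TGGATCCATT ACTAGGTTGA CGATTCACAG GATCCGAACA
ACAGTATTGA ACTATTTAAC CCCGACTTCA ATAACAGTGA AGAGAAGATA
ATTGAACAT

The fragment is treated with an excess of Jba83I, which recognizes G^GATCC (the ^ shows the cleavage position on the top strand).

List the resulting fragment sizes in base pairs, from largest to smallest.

Jba83I sites (GGATCC) start at positions 33, 62, 90.
Jba83I cuts after the first base of each site, so after positions 33, 62, 90.
Linear molecule, 3 cuts → 4 fragments:
  1–33 → 33 bp
  34–62 → 29 bp
  63–90 → 28 bp
  91–159 → 69 bp
Sorted largest to smallest: 69, 33, 29, 28 bp.

69, 33, 29, 28 bp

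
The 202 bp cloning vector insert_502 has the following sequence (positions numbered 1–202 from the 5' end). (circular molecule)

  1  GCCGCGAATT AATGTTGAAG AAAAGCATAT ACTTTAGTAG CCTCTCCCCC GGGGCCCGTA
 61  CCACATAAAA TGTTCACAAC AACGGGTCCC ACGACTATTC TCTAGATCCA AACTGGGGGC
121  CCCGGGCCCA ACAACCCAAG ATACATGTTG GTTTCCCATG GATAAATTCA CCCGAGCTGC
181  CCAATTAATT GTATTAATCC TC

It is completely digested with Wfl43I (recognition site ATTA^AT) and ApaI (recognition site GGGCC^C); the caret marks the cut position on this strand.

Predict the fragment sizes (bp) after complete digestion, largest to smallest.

Wfl43I sites (ATTAAT) start at positions 8, 184, 193.
Wfl43I cuts after base 4 of each site, so after positions 11, 187, 196.
ApaI sites (GGGCCC) start at positions 52, 117, 124.
ApaI cuts after base 5 of each site (before the last base), so after positions 56, 121, 128.
Combined cut positions: 11, 56, 121, 128, 187, 196.
Circular molecule, 6 cuts → 6 fragments:
  12–56 → 45 bp
  57–121 → 65 bp
  122–128 → 7 bp
  129–187 → 59 bp
  188–196 → 9 bp
  197–202 then 1–11 → 6 + 11 = 17 bp
Sorted largest to smallest: 65, 59, 45, 17, 9, 7 bp.

65, 59, 45, 17, 9, 7 bp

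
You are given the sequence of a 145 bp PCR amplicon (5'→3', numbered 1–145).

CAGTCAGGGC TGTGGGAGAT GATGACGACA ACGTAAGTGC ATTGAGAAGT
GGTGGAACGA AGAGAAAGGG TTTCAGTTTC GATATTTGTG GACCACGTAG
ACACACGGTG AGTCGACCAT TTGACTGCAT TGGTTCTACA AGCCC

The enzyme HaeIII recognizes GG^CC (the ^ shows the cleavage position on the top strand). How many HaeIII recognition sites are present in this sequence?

0

No occurrence of GGCC is present in the sequence.
HaeIII does not cut: 0 sites.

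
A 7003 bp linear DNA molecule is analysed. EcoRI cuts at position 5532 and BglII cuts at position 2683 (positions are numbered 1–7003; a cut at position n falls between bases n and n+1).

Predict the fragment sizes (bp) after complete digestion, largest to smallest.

Combined cut positions (sorted): 2683, 5532.
Linear molecule, 2 cuts → 3 fragments:
  2683 − 0 = 2683 bp
  5532 − 2683 = 2849 bp
  7003 − 5532 = 1471 bp
Sorted largest to smallest: 2849, 2683, 1471 bp.

2849, 2683, 1471 bp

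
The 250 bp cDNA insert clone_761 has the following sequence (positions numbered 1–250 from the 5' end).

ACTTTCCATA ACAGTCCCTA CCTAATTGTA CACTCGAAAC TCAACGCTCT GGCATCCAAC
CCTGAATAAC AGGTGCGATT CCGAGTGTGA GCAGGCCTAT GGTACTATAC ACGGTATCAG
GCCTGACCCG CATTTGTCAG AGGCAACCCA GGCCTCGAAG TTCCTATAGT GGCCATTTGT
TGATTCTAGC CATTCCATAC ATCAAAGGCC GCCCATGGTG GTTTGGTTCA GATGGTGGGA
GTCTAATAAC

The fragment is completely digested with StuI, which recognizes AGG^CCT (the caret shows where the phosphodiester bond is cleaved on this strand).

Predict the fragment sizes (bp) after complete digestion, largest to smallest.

98, 95, 31, 26 bp

StuI sites (AGGCCT) start at positions 93, 119, 150.
StuI cuts after base 3 of each site, so after positions 95, 121, 152.
Linear molecule, 3 cuts → 4 fragments:
  1–95 → 95 bp
  96–121 → 26 bp
  122–152 → 31 bp
  153–250 → 98 bp
Sorted largest to smallest: 98, 95, 31, 26 bp.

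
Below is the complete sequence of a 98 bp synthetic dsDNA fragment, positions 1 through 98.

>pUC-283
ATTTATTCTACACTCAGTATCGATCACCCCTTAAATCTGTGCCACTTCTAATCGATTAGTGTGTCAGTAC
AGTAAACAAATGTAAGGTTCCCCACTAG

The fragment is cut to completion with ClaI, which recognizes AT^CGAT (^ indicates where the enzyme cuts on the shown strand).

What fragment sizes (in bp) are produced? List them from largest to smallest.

ClaI sites (ATCGAT) start at positions 19, 51.
ClaI cuts after base 2 of each site, so after positions 20, 52.
Linear molecule, 2 cuts → 3 fragments:
  1–20 → 20 bp
  21–52 → 32 bp
  53–98 → 46 bp
Sorted largest to smallest: 46, 32, 20 bp.

46, 32, 20 bp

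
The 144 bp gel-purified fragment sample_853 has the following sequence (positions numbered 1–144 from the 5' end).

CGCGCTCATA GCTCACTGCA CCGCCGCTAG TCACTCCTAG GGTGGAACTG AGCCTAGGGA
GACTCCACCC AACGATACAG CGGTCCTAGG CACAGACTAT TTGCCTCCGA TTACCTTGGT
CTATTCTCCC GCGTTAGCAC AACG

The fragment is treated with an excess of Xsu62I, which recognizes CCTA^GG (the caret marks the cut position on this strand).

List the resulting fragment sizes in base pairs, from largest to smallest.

56, 39, 32, 17 bp

Xsu62I sites (CCTAGG) start at positions 36, 53, 85.
Xsu62I cuts after base 4 of each site, so after positions 39, 56, 88.
Linear molecule, 3 cuts → 4 fragments:
  1–39 → 39 bp
  40–56 → 17 bp
  57–88 → 32 bp
  89–144 → 56 bp
Sorted largest to smallest: 56, 39, 32, 17 bp.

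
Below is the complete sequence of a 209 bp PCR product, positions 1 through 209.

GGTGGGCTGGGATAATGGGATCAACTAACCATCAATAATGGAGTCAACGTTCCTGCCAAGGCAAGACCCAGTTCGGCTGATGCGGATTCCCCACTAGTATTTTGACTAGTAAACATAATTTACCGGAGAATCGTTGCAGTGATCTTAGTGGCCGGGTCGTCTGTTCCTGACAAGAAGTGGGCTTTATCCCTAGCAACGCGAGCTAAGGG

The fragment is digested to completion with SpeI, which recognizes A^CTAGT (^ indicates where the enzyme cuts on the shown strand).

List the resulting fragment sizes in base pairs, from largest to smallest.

SpeI sites (ACTAGT) start at positions 93, 105.
SpeI cuts after the first base of each site, so after positions 93, 105.
Linear molecule, 2 cuts → 3 fragments:
  1–93 → 93 bp
  94–105 → 12 bp
  106–209 → 104 bp
Sorted largest to smallest: 104, 93, 12 bp.

104, 93, 12 bp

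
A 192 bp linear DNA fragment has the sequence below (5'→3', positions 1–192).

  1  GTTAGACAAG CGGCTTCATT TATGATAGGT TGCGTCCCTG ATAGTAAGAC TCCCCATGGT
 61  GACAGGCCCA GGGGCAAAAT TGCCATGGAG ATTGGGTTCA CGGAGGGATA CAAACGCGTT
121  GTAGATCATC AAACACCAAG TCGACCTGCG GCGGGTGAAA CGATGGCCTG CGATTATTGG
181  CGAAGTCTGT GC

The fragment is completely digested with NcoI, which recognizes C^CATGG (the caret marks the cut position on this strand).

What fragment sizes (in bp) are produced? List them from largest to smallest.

109, 54, 29 bp

NcoI sites (CCATGG) start at positions 54, 83.
NcoI cuts after the first base of each site, so after positions 54, 83.
Linear molecule, 2 cuts → 3 fragments:
  1–54 → 54 bp
  55–83 → 29 bp
  84–192 → 109 bp
Sorted largest to smallest: 109, 54, 29 bp.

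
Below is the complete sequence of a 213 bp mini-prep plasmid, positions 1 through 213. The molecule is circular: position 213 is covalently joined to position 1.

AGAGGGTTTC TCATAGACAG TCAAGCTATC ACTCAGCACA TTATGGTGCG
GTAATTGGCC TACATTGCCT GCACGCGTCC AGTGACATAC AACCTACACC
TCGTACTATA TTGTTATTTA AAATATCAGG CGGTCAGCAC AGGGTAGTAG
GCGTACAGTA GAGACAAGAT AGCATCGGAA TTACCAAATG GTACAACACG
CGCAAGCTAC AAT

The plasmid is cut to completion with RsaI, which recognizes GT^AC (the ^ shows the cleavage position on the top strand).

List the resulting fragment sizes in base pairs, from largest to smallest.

125, 50, 38 bp

RsaI sites (GTAC) start at positions 103, 153, 191.
RsaI cuts after base 2 of each site, so after positions 104, 154, 192.
Circular molecule, 3 cuts → 3 fragments:
  105–154 → 50 bp
  155–192 → 38 bp
  193–213 then 1–104 → 21 + 104 = 125 bp
Sorted largest to smallest: 125, 50, 38 bp.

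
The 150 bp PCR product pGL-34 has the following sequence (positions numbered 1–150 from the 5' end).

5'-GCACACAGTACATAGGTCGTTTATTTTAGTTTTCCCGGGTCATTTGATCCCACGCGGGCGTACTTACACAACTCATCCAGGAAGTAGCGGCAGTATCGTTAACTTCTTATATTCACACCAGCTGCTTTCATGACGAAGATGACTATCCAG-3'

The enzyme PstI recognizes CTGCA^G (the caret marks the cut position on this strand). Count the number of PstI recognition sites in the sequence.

No occurrence of CTGCAG is present in the sequence.
PstI does not cut: 0 sites.

0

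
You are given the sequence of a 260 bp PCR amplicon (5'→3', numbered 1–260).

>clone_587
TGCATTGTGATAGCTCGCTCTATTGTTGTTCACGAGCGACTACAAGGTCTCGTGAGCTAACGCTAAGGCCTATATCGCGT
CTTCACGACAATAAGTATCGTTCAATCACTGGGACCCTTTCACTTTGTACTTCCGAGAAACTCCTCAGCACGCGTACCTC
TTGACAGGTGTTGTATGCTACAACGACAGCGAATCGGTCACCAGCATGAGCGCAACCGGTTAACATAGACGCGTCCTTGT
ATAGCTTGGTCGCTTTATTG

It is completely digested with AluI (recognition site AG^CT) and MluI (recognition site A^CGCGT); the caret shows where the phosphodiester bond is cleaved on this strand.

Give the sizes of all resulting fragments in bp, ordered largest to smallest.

AluI sites (AGCT) start at positions 12, 55, 243.
AluI cuts after base 2 of each site, so after positions 13, 56, 244.
MluI sites (ACGCGT) start at positions 150, 229.
MluI cuts after the first base of each site, so after positions 150, 229.
Combined cut positions: 13, 56, 150, 229, 244.
Linear molecule, 5 cuts → 6 fragments:
  1–13 → 13 bp
  14–56 → 43 bp
  57–150 → 94 bp
  151–229 → 79 bp
  230–244 → 15 bp
  245–260 → 16 bp
Sorted largest to smallest: 94, 79, 43, 16, 15, 13 bp.

94, 79, 43, 16, 15, 13 bp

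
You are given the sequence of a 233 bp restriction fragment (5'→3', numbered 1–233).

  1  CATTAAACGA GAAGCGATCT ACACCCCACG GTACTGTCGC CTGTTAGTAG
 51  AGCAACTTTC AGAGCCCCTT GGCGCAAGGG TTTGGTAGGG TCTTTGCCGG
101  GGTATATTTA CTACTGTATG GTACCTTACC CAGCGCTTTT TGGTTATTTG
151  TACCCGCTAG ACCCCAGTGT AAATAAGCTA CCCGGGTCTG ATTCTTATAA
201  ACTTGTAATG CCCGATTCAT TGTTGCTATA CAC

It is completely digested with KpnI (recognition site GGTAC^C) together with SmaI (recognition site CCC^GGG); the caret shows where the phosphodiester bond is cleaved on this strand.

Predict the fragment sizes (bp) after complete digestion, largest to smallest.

The KpnI site (GGTACC) starts at position 120.
KpnI cuts after base 5 of each site (before the last base), so after position 124.
The SmaI site (CCCGGG) starts at position 181.
SmaI cuts after base 3 of each site, so after position 183.
Combined cut positions: 124, 183.
Linear molecule, 2 cuts → 3 fragments:
  1–124 → 124 bp
  125–183 → 59 bp
  184–233 → 50 bp
Sorted largest to smallest: 124, 59, 50 bp.

124, 59, 50 bp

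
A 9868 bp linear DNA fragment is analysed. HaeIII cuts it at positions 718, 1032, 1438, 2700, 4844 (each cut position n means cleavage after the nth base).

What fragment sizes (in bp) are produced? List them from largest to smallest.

5024, 2144, 1262, 718, 406, 314 bp

Linear molecule, 5 cuts → 6 fragments:
  718 − 0 = 718 bp
  1032 − 718 = 314 bp
  1438 − 1032 = 406 bp
  2700 − 1438 = 1262 bp
  4844 − 2700 = 2144 bp
  9868 − 4844 = 5024 bp
Sorted largest to smallest: 5024, 2144, 1262, 718, 406, 314 bp.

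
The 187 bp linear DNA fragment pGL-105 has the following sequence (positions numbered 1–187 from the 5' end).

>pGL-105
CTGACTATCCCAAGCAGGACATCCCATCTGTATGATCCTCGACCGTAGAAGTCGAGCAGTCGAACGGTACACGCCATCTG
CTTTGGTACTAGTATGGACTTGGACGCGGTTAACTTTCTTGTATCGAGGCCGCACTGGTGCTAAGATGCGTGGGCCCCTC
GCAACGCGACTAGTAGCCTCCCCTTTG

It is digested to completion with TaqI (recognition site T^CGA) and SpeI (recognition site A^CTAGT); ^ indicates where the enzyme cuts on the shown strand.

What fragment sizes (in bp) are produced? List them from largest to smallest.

45, 39, 36, 28, 18, 13, 8 bp

TaqI sites (TCGA) start at positions 39, 52, 60, 124.
TaqI cuts after the first base of each site, so after positions 39, 52, 60, 124.
SpeI sites (ACTAGT) start at positions 88, 169.
SpeI cuts after the first base of each site, so after positions 88, 169.
Combined cut positions: 39, 52, 60, 88, 124, 169.
Linear molecule, 6 cuts → 7 fragments:
  1–39 → 39 bp
  40–52 → 13 bp
  53–60 → 8 bp
  61–88 → 28 bp
  89–124 → 36 bp
  125–169 → 45 bp
  170–187 → 18 bp
Sorted largest to smallest: 45, 39, 36, 28, 18, 13, 8 bp.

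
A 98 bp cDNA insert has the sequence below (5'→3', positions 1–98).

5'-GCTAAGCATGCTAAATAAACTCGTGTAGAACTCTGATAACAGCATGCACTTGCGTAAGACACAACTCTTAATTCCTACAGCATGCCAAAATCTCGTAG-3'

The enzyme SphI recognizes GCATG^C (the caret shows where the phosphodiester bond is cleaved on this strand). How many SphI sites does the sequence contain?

GCATGC occurs starting at positions 6, 42, 80.
SphI cuts at 3 sites.

3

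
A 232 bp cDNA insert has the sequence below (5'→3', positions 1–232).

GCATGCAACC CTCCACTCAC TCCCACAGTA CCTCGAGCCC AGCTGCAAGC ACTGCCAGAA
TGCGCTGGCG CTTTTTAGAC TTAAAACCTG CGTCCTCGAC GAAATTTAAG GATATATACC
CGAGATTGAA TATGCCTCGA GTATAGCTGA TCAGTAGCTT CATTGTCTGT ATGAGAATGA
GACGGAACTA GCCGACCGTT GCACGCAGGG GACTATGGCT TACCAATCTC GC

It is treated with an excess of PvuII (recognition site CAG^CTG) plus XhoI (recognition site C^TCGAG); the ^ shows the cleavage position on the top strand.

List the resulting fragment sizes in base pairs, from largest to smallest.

96, 94, 32, 10 bp

The PvuII site (CAGCTG) starts at position 40.
PvuII cuts after base 3 of each site, so after position 42.
XhoI sites (CTCGAG) start at positions 32, 136.
XhoI cuts after the first base of each site, so after positions 32, 136.
Combined cut positions: 32, 42, 136.
Linear molecule, 3 cuts → 4 fragments:
  1–32 → 32 bp
  33–42 → 10 bp
  43–136 → 94 bp
  137–232 → 96 bp
Sorted largest to smallest: 96, 94, 32, 10 bp.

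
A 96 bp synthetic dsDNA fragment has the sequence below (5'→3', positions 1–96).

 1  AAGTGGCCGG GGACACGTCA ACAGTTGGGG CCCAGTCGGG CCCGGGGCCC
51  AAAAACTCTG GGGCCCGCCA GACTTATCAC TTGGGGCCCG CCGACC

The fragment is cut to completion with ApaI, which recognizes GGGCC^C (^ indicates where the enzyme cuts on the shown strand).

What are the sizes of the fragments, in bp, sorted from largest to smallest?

32, 23, 16, 10, 8, 7 bp

ApaI sites (GGGCCC) start at positions 28, 38, 45, 61, 84.
ApaI cuts after base 5 of each site (before the last base), so after positions 32, 42, 49, 65, 88.
Linear molecule, 5 cuts → 6 fragments:
  1–32 → 32 bp
  33–42 → 10 bp
  43–49 → 7 bp
  50–65 → 16 bp
  66–88 → 23 bp
  89–96 → 8 bp
Sorted largest to smallest: 32, 23, 16, 10, 8, 7 bp.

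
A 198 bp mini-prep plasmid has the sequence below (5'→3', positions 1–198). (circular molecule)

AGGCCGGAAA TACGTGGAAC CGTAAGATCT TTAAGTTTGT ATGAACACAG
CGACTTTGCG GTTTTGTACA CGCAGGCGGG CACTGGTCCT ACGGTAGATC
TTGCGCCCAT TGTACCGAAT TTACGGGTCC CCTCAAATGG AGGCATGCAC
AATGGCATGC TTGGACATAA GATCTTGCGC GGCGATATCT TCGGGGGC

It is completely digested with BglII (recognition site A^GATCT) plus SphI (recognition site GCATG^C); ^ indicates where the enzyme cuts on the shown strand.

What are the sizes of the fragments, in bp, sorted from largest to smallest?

71, 53, 51, 12, 11 bp

BglII sites (AGATCT) start at positions 25, 96, 170.
BglII cuts after the first base of each site, so after positions 25, 96, 170.
SphI sites (GCATGC) start at positions 143, 155.
SphI cuts after base 5 of each site (before the last base), so after positions 147, 159.
Combined cut positions: 25, 96, 147, 159, 170.
Circular molecule, 5 cuts → 5 fragments:
  26–96 → 71 bp
  97–147 → 51 bp
  148–159 → 12 bp
  160–170 → 11 bp
  171–198 then 1–25 → 28 + 25 = 53 bp
Sorted largest to smallest: 71, 53, 51, 12, 11 bp.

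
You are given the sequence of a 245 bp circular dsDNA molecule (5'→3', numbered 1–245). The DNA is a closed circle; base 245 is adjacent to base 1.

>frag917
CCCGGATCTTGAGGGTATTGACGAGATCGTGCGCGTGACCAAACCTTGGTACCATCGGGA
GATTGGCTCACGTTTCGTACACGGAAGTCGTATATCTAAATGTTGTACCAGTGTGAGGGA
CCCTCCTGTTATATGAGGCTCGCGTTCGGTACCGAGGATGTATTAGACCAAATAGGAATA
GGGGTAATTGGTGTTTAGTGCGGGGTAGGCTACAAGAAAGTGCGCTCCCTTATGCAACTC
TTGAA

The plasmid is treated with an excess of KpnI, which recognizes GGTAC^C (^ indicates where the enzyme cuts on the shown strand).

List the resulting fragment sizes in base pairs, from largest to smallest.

KpnI sites (GGTACC) start at positions 48, 148.
KpnI cuts after base 5 of each site (before the last base), so after positions 52, 152.
Circular molecule, 2 cuts → 2 fragments:
  53–152 → 100 bp
  153–245 then 1–52 → 93 + 52 = 145 bp
Sorted largest to smallest: 145, 100 bp.

145, 100 bp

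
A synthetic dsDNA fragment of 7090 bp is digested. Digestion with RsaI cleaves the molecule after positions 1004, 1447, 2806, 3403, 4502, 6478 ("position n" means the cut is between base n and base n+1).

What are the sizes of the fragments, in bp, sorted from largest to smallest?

1976, 1359, 1099, 1004, 612, 597, 443 bp

Linear molecule, 6 cuts → 7 fragments:
  1004 − 0 = 1004 bp
  1447 − 1004 = 443 bp
  2806 − 1447 = 1359 bp
  3403 − 2806 = 597 bp
  4502 − 3403 = 1099 bp
  6478 − 4502 = 1976 bp
  7090 − 6478 = 612 bp
Sorted largest to smallest: 1976, 1359, 1099, 1004, 612, 597, 443 bp.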